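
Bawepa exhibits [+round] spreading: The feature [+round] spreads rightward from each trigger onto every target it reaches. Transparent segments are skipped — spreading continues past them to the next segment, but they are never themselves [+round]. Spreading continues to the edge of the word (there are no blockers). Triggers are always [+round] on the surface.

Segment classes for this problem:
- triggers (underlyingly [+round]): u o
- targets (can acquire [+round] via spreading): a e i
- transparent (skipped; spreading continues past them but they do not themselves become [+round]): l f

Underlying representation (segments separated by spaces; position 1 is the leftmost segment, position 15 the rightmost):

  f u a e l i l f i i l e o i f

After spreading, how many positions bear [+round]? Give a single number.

9

From /u/ at 2 rightward: 3 /a/ → [+round]; 4 /e/ → [+round]; 5 /l/ transparent; 6 /i/ → [+round]; 7 /l/ transparent; 8 /f/ transparent; 9 /i/ → [+round]; 10 /i/ → [+round]; 11 /l/ transparent; 12 /e/ → [+round]; 13 /o/ is itself a trigger — this domain ends here.
From /o/ at 13 rightward: 14 /i/ → [+round]; 15 /f/ transparent; word edge.
[+round] positions on the surface: 2 3 4 6 9 10 12 13 14.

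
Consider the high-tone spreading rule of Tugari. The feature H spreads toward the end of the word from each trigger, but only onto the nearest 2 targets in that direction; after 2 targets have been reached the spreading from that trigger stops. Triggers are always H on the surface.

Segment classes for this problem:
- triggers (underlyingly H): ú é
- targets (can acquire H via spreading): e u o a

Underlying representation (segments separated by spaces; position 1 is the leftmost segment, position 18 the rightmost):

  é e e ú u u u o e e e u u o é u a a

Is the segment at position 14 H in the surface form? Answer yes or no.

From /é/ at 1 rightward: 2 /e/ → H; 3 /e/ → H; bound reached.
From /ú/ at 4 rightward: 5 /u/ → H; 6 /u/ → H; bound reached.
From /é/ at 15 rightward: 16 /u/ → H; 17 /a/ → H; bound reached.
Targets with no active source: positions 7 8 9 10 11 12 13 14 18 stay [-high tone].
H positions on the surface: 1 2 3 4 5 6 15 16 17.

no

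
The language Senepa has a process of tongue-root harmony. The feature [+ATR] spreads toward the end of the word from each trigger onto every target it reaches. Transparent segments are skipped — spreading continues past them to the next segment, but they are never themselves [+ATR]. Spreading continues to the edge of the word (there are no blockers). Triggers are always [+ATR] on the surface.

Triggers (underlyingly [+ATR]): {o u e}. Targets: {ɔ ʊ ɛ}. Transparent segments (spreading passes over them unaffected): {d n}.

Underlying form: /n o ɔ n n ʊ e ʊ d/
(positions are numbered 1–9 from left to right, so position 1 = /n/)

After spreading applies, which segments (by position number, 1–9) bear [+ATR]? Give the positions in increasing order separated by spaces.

From /o/ at 2 rightward: 3 /ɔ/ → [+ATR]; 4 /n/ transparent; 5 /n/ transparent; 6 /ʊ/ → [+ATR]; 7 /e/ is itself a trigger — this domain ends here.
From /e/ at 7 rightward: 8 /ʊ/ → [+ATR]; 9 /d/ transparent; word edge.

2 3 6 7 8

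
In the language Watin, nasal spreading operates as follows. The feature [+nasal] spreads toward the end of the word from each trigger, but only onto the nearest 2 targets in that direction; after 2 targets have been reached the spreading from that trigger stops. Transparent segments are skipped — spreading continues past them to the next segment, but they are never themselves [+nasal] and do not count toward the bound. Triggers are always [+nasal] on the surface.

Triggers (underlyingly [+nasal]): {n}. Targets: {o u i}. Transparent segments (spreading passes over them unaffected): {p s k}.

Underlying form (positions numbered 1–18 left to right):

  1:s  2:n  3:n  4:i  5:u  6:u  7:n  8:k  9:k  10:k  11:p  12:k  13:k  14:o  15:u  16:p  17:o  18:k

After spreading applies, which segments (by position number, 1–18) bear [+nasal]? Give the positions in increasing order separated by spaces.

From /n/ at 2 rightward: 3 /n/ is itself a trigger — this domain ends here.
From /n/ at 3 rightward: 4 /i/ → [+nasal]; 5 /u/ → [+nasal]; bound reached.
From /n/ at 7 rightward: 8 /k/ transparent; 9 /k/ transparent; 10 /k/ transparent; 11 /p/ transparent; 12 /k/ transparent; 13 /k/ transparent; 14 /o/ → [+nasal]; 15 /u/ → [+nasal]; bound reached.
Targets with no active source: positions 6 17 stay [-nasal].

2 3 4 5 7 14 15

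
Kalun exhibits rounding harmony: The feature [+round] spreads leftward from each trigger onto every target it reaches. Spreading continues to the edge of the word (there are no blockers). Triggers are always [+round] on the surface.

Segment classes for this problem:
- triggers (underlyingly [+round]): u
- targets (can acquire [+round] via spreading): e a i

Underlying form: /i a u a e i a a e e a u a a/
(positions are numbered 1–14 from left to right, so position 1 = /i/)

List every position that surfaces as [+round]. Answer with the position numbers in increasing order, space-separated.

From /u/ at 3 leftward: 2 /a/ → [+round]; 1 /i/ → [+round]; word edge.
From /u/ at 12 leftward: 11 /a/ → [+round]; 10 /e/ → [+round]; 9 /e/ → [+round]; 8 /a/ → [+round]; 7 /a/ → [+round]; 6 /i/ → [+round]; 5 /e/ → [+round]; 4 /a/ → [+round]; 3 /u/ is itself a trigger — this domain ends here.
Targets with no active source: positions 13 14 stay [-round].

1 2 3 4 5 6 7 8 9 10 11 12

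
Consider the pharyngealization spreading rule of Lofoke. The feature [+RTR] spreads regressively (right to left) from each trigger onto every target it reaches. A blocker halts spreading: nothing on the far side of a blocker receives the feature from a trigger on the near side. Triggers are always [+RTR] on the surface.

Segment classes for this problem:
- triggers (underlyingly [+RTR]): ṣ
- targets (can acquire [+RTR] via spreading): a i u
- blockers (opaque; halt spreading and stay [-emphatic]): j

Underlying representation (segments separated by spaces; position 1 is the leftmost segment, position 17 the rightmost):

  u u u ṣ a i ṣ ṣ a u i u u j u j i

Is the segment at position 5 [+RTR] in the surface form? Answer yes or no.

yes

From /ṣ/ at 4 leftward: 3 /u/ → [+RTR]; 2 /u/ → [+RTR]; 1 /u/ → [+RTR]; word edge.
From /ṣ/ at 7 leftward: 6 /i/ → [+RTR]; 5 /a/ → [+RTR]; 4 /ṣ/ is itself a trigger — this domain ends here.
From /ṣ/ at 8 leftward: 7 /ṣ/ is itself a trigger — this domain ends here.
Targets with no active source: positions 9 10 11 12 13 15 17 stay [-emphatic].
[+RTR] positions on the surface: 1 2 3 4 5 6 7 8.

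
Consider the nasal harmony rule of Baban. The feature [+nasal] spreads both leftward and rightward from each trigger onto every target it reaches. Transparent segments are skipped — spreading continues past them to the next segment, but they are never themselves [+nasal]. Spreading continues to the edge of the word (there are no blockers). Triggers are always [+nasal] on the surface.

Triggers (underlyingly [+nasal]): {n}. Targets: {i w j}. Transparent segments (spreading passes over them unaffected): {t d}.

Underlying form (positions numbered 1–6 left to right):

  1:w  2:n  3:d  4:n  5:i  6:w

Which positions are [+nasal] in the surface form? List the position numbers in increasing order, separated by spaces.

From /n/ at 2 rightward: 3 /d/ transparent; 4 /n/ is itself a trigger — this domain ends here.
From /n/ at 2 leftward: 1 /w/ → [+nasal]; word edge.
From /n/ at 4 rightward: 5 /i/ → [+nasal]; 6 /w/ → [+nasal]; word edge.
From /n/ at 4 leftward: 3 /d/ transparent; 2 /n/ is itself a trigger — this domain ends here.

1 2 4 5 6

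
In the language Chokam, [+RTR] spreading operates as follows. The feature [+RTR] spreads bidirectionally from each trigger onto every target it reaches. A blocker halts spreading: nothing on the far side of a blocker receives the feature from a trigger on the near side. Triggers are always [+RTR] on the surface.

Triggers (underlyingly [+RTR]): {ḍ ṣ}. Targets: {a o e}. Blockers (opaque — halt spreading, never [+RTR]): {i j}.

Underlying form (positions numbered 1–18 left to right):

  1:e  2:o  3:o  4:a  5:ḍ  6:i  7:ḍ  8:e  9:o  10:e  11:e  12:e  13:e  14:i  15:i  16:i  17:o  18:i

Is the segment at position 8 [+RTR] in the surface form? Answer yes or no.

From /ḍ/ at 5 rightward: 6 /i/ blocks.
From /ḍ/ at 5 leftward: 4 /a/ → [+RTR]; 3 /o/ → [+RTR]; 2 /o/ → [+RTR]; 1 /e/ → [+RTR]; word edge.
From /ḍ/ at 7 rightward: 8 /e/ → [+RTR]; 9 /o/ → [+RTR]; 10 /e/ → [+RTR]; 11 /e/ → [+RTR]; 12 /e/ → [+RTR]; 13 /e/ → [+RTR]; 14 /i/ blocks.
From /ḍ/ at 7 leftward: 6 /i/ blocks.
Target with no active source: position 17 stays [-emphatic].
[+RTR] positions on the surface: 1 2 3 4 5 7 8 9 10 11 12 13.

yes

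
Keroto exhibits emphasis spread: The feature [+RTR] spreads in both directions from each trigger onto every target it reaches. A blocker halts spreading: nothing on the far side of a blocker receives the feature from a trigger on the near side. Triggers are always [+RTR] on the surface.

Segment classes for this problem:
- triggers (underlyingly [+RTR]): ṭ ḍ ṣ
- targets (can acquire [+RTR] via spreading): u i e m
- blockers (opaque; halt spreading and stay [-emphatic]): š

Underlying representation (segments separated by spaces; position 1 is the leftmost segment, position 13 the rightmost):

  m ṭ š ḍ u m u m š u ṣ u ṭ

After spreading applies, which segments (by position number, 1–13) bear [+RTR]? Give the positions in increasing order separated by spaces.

From /ṭ/ at 2 rightward: 3 /š/ blocks.
From /ṭ/ at 2 leftward: 1 /m/ → [+RTR]; word edge.
From /ḍ/ at 4 rightward: 5 /u/ → [+RTR]; 6 /m/ → [+RTR]; 7 /u/ → [+RTR]; 8 /m/ → [+RTR]; 9 /š/ blocks.
From /ḍ/ at 4 leftward: 3 /š/ blocks.
From /ṣ/ at 11 rightward: 12 /u/ → [+RTR]; 13 /ṭ/ is itself a trigger — this domain ends here.
From /ṣ/ at 11 leftward: 10 /u/ → [+RTR]; 9 /š/ blocks.
From /ṭ/ at 13 rightward: word edge.
From /ṭ/ at 13 leftward: 12 /u/ → [+RTR]; 11 /ṣ/ is itself a trigger — this domain ends here.

1 2 4 5 6 7 8 10 11 12 13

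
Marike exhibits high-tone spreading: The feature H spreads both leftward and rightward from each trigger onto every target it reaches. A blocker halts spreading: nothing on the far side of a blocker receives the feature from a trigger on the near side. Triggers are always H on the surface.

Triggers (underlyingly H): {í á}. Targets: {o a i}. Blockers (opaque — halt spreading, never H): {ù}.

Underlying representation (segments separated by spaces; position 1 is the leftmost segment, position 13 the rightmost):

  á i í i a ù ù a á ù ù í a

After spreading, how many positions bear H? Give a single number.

9

From /á/ at 1 rightward: 2 /i/ → H; 3 /í/ is itself a trigger — this domain ends here.
From /á/ at 1 leftward: word edge.
From /í/ at 3 rightward: 4 /i/ → H; 5 /a/ → H; 6 /ù/ blocks.
From /í/ at 3 leftward: 2 /i/ → H; 1 /á/ is itself a trigger — this domain ends here.
From /á/ at 9 rightward: 10 /ù/ blocks.
From /á/ at 9 leftward: 8 /a/ → H; 7 /ù/ blocks.
From /í/ at 12 rightward: 13 /a/ → H; word edge.
From /í/ at 12 leftward: 11 /ù/ blocks.
H positions on the surface: 1 2 3 4 5 8 9 12 13.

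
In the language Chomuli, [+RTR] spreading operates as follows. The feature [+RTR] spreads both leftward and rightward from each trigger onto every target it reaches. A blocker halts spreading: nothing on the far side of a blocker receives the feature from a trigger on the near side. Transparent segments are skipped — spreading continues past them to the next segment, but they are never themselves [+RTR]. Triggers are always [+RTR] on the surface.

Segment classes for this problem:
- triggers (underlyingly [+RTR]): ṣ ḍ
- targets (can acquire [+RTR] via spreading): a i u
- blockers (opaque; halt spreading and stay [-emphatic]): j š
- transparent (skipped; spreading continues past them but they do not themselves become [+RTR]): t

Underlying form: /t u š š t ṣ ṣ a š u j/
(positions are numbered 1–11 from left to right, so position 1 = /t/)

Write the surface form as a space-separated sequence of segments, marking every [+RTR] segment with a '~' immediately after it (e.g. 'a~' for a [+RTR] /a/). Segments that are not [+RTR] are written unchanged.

From /ṣ/ at 6 rightward: 7 /ṣ/ is itself a trigger — this domain ends here.
From /ṣ/ at 6 leftward: 5 /t/ transparent; 4 /š/ blocks.
From /ṣ/ at 7 rightward: 8 /a/ → [+RTR]; 9 /š/ blocks.
From /ṣ/ at 7 leftward: 6 /ṣ/ is itself a trigger — this domain ends here.
Targets with no active source: positions 2 10 stay [-emphatic].
[+RTR] positions on the surface: 6 7 8.

t u š š t ṣ~ ṣ~ a~ š u j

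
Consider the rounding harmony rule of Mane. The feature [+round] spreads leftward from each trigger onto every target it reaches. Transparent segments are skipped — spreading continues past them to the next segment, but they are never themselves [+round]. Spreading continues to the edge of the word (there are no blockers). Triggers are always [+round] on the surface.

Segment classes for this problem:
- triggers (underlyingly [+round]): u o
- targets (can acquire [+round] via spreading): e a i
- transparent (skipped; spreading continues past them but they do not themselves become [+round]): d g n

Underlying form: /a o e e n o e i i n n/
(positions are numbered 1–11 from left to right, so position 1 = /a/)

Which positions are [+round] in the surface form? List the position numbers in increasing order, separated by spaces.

1 2 3 4 6

From /o/ at 2 leftward: 1 /a/ → [+round]; word edge.
From /o/ at 6 leftward: 5 /n/ transparent; 4 /e/ → [+round]; 3 /e/ → [+round]; 2 /o/ is itself a trigger — this domain ends here.
Targets with no active source: positions 7 8 9 stay [-round].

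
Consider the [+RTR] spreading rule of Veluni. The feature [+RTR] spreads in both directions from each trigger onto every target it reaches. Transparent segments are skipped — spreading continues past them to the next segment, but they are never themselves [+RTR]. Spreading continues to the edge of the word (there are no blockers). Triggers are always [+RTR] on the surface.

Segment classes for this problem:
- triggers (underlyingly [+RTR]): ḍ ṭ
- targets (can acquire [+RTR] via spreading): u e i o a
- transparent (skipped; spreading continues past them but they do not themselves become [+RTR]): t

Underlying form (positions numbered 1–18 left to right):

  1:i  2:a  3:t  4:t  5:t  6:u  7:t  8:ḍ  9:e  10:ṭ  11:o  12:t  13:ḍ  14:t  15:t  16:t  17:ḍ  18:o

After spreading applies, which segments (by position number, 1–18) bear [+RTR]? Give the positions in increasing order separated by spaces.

From /ḍ/ at 8 rightward: 9 /e/ → [+RTR]; 10 /ṭ/ is itself a trigger — this domain ends here.
From /ḍ/ at 8 leftward: 7 /t/ transparent; 6 /u/ → [+RTR]; 5 /t/ transparent; 4 /t/ transparent; 3 /t/ transparent; 2 /a/ → [+RTR]; 1 /i/ → [+RTR]; word edge.
From /ṭ/ at 10 rightward: 11 /o/ → [+RTR]; 12 /t/ transparent; 13 /ḍ/ is itself a trigger — this domain ends here.
From /ṭ/ at 10 leftward: 9 /e/ → [+RTR]; 8 /ḍ/ is itself a trigger — this domain ends here.
From /ḍ/ at 13 rightward: 14 /t/ transparent; 15 /t/ transparent; 16 /t/ transparent; 17 /ḍ/ is itself a trigger — this domain ends here.
From /ḍ/ at 13 leftward: 12 /t/ transparent; 11 /o/ → [+RTR]; 10 /ṭ/ is itself a trigger — this domain ends here.
From /ḍ/ at 17 rightward: 18 /o/ → [+RTR]; word edge.
From /ḍ/ at 17 leftward: 16 /t/ transparent; 15 /t/ transparent; 14 /t/ transparent; 13 /ḍ/ is itself a trigger — this domain ends here.

1 2 6 8 9 10 11 13 17 18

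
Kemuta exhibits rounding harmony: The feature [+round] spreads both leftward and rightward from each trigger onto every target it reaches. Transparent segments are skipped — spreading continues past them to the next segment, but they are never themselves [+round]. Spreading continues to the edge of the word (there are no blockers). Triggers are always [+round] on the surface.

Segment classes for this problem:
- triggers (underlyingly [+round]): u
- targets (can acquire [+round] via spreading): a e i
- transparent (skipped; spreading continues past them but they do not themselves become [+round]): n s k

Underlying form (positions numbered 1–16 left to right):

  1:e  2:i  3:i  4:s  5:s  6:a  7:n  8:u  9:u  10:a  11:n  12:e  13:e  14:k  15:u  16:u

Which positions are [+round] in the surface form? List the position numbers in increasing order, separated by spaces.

1 2 3 6 8 9 10 12 13 15 16

From /u/ at 8 rightward: 9 /u/ is itself a trigger — this domain ends here.
From /u/ at 8 leftward: 7 /n/ transparent; 6 /a/ → [+round]; 5 /s/ transparent; 4 /s/ transparent; 3 /i/ → [+round]; 2 /i/ → [+round]; 1 /e/ → [+round]; word edge.
From /u/ at 9 rightward: 10 /a/ → [+round]; 11 /n/ transparent; 12 /e/ → [+round]; 13 /e/ → [+round]; 14 /k/ transparent; 15 /u/ is itself a trigger — this domain ends here.
From /u/ at 9 leftward: 8 /u/ is itself a trigger — this domain ends here.
From /u/ at 15 rightward: 16 /u/ is itself a trigger — this domain ends here.
From /u/ at 15 leftward: 14 /k/ transparent; 13 /e/ → [+round]; 12 /e/ → [+round]; 11 /n/ transparent; 10 /a/ → [+round]; 9 /u/ is itself a trigger — this domain ends here.
From /u/ at 16 rightward: word edge.
From /u/ at 16 leftward: 15 /u/ is itself a trigger — this domain ends here.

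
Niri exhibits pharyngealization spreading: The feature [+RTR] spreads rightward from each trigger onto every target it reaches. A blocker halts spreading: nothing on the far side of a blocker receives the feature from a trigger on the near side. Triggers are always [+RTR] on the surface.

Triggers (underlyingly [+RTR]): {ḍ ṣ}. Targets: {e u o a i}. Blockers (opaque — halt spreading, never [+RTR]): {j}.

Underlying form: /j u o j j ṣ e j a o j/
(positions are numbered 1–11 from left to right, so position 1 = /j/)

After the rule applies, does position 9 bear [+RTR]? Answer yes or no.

no

From /ṣ/ at 6 rightward: 7 /e/ → [+RTR]; 8 /j/ blocks.
Targets with no active source: positions 2 3 9 10 stay [-emphatic].
[+RTR] positions on the surface: 6 7.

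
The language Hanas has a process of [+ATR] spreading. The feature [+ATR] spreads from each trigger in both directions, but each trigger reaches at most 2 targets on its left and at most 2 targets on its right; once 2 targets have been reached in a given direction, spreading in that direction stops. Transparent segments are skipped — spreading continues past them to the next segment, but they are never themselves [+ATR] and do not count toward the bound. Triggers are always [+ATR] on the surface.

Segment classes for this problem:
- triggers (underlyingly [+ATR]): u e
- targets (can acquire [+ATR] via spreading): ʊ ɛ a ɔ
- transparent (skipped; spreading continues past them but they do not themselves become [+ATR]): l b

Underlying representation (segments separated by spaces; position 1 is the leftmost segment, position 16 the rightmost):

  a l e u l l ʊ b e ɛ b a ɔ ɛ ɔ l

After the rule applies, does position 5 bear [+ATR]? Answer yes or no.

no

From /e/ at 3 rightward: 4 /u/ is itself a trigger — this domain ends here.
From /e/ at 3 leftward: 2 /l/ transparent; 1 /a/ → [+ATR]; word edge.
From /u/ at 4 rightward: 5 /l/ transparent; 6 /l/ transparent; 7 /ʊ/ → [+ATR]; 8 /b/ transparent; 9 /e/ is itself a trigger — this domain ends here.
From /u/ at 4 leftward: 3 /e/ is itself a trigger — this domain ends here.
From /e/ at 9 rightward: 10 /ɛ/ → [+ATR]; 11 /b/ transparent; 12 /a/ → [+ATR]; bound reached.
From /e/ at 9 leftward: 8 /b/ transparent; 7 /ʊ/ → [+ATR]; 6 /l/ transparent; 5 /l/ transparent; 4 /u/ is itself a trigger — this domain ends here.
Targets with no active source: positions 13 14 15 stay [-ATR].
[+ATR] positions on the surface: 1 3 4 7 9 10 12.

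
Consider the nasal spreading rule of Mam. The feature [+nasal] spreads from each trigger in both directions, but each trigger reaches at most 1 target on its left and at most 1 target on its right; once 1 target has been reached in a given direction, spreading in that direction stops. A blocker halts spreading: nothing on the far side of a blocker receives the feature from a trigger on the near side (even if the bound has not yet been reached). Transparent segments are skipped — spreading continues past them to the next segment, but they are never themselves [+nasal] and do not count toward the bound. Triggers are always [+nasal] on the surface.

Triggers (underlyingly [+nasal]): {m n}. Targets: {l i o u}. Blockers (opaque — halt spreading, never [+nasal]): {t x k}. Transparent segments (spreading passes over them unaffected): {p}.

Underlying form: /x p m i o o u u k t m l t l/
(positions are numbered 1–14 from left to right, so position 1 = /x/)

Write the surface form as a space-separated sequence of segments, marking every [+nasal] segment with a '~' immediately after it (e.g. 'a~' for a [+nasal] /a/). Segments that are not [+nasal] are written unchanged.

From /m/ at 3 rightward: 4 /i/ → [+nasal]; bound reached.
From /m/ at 3 leftward: 2 /p/ transparent; 1 /x/ blocks.
From /m/ at 11 rightward: 12 /l/ → [+nasal]; bound reached.
From /m/ at 11 leftward: 10 /t/ blocks.
Targets with no active source: positions 5 6 7 8 14 stay [-nasal].
[+nasal] positions on the surface: 3 4 11 12.

x p m~ i~ o o u u k t m~ l~ t l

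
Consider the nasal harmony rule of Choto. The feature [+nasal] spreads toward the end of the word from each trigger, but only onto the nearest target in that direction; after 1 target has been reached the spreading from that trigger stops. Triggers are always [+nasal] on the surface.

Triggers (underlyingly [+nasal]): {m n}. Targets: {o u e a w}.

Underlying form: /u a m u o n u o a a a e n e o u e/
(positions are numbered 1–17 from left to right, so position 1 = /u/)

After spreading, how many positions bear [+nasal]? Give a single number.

From /m/ at 3 rightward: 4 /u/ → [+nasal]; bound reached.
From /n/ at 6 rightward: 7 /u/ → [+nasal]; bound reached.
From /n/ at 13 rightward: 14 /e/ → [+nasal]; bound reached.
Targets with no active source: positions 1 2 5 8 9 10 11 12 15 16 17 stay [-nasal].
[+nasal] positions on the surface: 3 4 6 7 13 14.

6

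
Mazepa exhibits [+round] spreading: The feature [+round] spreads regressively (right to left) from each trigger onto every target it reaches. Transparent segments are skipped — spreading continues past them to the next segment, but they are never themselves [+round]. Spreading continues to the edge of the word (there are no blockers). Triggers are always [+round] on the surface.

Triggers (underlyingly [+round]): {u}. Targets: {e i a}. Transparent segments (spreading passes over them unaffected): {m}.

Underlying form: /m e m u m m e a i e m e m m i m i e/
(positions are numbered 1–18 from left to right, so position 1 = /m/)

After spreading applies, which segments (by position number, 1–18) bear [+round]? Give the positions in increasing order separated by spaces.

2 4

From /u/ at 4 leftward: 3 /m/ transparent; 2 /e/ → [+round]; 1 /m/ transparent; word edge.
Targets with no active source: positions 7 8 9 10 12 15 17 18 stay [-round].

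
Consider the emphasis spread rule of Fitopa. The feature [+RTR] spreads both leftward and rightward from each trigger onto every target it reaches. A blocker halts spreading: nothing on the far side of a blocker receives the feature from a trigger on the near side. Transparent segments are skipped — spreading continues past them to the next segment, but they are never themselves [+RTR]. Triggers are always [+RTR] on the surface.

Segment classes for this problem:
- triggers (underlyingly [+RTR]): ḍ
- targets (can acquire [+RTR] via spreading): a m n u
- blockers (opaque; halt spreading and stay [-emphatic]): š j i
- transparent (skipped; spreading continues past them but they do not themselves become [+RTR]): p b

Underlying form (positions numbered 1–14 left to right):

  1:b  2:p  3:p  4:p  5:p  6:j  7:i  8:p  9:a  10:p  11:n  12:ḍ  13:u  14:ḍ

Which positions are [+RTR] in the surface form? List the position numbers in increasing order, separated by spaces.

From /ḍ/ at 12 rightward: 13 /u/ → [+RTR]; 14 /ḍ/ is itself a trigger — this domain ends here.
From /ḍ/ at 12 leftward: 11 /n/ → [+RTR]; 10 /p/ transparent; 9 /a/ → [+RTR]; 8 /p/ transparent; 7 /i/ blocks.
From /ḍ/ at 14 rightward: word edge.
From /ḍ/ at 14 leftward: 13 /u/ → [+RTR]; 12 /ḍ/ is itself a trigger — this domain ends here.

9 11 12 13 14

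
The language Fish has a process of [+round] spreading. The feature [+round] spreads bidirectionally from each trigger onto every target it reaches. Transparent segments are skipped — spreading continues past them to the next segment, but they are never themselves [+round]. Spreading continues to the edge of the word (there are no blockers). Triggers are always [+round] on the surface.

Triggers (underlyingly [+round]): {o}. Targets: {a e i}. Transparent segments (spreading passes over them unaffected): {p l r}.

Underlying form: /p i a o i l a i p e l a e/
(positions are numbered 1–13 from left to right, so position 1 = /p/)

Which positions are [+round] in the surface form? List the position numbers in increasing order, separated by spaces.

2 3 4 5 7 8 10 12 13

From /o/ at 4 rightward: 5 /i/ → [+round]; 6 /l/ transparent; 7 /a/ → [+round]; 8 /i/ → [+round]; 9 /p/ transparent; 10 /e/ → [+round]; 11 /l/ transparent; 12 /a/ → [+round]; 13 /e/ → [+round]; word edge.
From /o/ at 4 leftward: 3 /a/ → [+round]; 2 /i/ → [+round]; 1 /p/ transparent; word edge.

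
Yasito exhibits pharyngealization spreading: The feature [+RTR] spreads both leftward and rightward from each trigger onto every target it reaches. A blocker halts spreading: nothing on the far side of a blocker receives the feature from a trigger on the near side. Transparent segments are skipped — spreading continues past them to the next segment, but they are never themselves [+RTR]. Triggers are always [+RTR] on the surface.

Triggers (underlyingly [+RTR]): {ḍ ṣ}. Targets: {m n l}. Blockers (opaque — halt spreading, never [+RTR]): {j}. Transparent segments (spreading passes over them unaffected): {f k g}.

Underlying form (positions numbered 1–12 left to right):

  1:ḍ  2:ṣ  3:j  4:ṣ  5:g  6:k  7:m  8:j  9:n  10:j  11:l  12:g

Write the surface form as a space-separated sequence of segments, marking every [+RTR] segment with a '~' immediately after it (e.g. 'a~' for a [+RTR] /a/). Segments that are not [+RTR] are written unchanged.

ḍ~ ṣ~ j ṣ~ g k m~ j n j l g

From /ḍ/ at 1 rightward: 2 /ṣ/ is itself a trigger — this domain ends here.
From /ḍ/ at 1 leftward: word edge.
From /ṣ/ at 2 rightward: 3 /j/ blocks.
From /ṣ/ at 2 leftward: 1 /ḍ/ is itself a trigger — this domain ends here.
From /ṣ/ at 4 rightward: 5 /g/ transparent; 6 /k/ transparent; 7 /m/ → [+RTR]; 8 /j/ blocks.
From /ṣ/ at 4 leftward: 3 /j/ blocks.
Targets with no active source: positions 9 11 stay [-emphatic].
[+RTR] positions on the surface: 1 2 4 7.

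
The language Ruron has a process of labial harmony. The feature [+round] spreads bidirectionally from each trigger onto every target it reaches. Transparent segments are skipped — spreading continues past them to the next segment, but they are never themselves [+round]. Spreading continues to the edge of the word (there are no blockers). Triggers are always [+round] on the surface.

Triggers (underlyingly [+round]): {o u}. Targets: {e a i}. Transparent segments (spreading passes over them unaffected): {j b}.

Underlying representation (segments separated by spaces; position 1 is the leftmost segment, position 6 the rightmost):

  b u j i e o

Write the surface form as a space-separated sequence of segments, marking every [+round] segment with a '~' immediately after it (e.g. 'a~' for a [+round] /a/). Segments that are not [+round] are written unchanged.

b u~ j i~ e~ o~

From /u/ at 2 rightward: 3 /j/ transparent; 4 /i/ → [+round]; 5 /e/ → [+round]; 6 /o/ is itself a trigger — this domain ends here.
From /u/ at 2 leftward: 1 /b/ transparent; word edge.
From /o/ at 6 rightward: word edge.
From /o/ at 6 leftward: 5 /e/ → [+round]; 4 /i/ → [+round]; 3 /j/ transparent; 2 /u/ is itself a trigger — this domain ends here.
[+round] positions on the surface: 2 4 5 6.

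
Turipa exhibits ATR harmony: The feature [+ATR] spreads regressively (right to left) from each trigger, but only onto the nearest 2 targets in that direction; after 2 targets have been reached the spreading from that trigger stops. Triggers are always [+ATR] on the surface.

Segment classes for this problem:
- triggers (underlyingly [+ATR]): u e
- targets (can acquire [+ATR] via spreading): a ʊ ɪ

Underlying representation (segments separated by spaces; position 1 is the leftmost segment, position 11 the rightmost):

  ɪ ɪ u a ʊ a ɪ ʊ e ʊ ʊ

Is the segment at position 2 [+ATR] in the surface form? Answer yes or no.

From /u/ at 3 leftward: 2 /ɪ/ → [+ATR]; 1 /ɪ/ → [+ATR]; bound reached.
From /e/ at 9 leftward: 8 /ʊ/ → [+ATR]; 7 /ɪ/ → [+ATR]; bound reached.
Targets with no active source: positions 4 5 6 10 11 stay [-ATR].
[+ATR] positions on the surface: 1 2 3 7 8 9.

yes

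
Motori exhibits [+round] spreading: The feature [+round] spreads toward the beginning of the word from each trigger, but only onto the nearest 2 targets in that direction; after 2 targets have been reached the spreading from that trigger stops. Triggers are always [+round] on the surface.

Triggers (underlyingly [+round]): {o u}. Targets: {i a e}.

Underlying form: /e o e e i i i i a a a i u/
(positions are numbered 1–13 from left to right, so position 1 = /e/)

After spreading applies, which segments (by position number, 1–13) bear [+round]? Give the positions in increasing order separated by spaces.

From /o/ at 2 leftward: 1 /e/ → [+round]; word edge.
From /u/ at 13 leftward: 12 /i/ → [+round]; 11 /a/ → [+round]; bound reached.
Targets with no active source: positions 3 4 5 6 7 8 9 10 stay [-round].

1 2 11 12 13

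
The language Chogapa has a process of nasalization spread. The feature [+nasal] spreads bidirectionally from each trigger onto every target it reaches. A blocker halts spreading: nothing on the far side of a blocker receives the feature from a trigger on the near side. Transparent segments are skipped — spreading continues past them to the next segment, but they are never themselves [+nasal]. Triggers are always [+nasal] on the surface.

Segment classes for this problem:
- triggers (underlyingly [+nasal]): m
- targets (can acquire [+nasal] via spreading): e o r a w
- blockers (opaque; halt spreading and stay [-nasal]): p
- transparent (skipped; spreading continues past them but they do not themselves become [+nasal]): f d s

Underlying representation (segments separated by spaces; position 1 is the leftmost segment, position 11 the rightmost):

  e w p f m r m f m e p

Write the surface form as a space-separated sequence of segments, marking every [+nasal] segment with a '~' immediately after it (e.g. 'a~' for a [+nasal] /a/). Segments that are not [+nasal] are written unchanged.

e w p f m~ r~ m~ f m~ e~ p

From /m/ at 5 rightward: 6 /r/ → [+nasal]; 7 /m/ is itself a trigger — this domain ends here.
From /m/ at 5 leftward: 4 /f/ transparent; 3 /p/ blocks.
From /m/ at 7 rightward: 8 /f/ transparent; 9 /m/ is itself a trigger — this domain ends here.
From /m/ at 7 leftward: 6 /r/ → [+nasal]; 5 /m/ is itself a trigger — this domain ends here.
From /m/ at 9 rightward: 10 /e/ → [+nasal]; 11 /p/ blocks.
From /m/ at 9 leftward: 8 /f/ transparent; 7 /m/ is itself a trigger — this domain ends here.
Targets with no active source: positions 1 2 stay [-nasal].
[+nasal] positions on the surface: 5 6 7 9 10.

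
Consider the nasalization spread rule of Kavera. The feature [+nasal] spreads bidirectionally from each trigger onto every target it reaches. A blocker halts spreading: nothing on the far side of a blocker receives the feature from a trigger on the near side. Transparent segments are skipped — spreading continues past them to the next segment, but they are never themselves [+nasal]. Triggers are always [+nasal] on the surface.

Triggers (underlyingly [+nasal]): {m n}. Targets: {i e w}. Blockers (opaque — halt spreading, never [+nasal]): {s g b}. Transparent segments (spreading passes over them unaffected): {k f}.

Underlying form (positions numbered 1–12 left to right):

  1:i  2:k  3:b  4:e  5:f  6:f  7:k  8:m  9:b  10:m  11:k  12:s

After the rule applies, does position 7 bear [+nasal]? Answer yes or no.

no

From /m/ at 8 rightward: 9 /b/ blocks.
From /m/ at 8 leftward: 7 /k/ transparent; 6 /f/ transparent; 5 /f/ transparent; 4 /e/ → [+nasal]; 3 /b/ blocks.
From /m/ at 10 rightward: 11 /k/ transparent; 12 /s/ blocks.
From /m/ at 10 leftward: 9 /b/ blocks.
Target with no active source: position 1 stays [-nasal].
[+nasal] positions on the surface: 4 8 10.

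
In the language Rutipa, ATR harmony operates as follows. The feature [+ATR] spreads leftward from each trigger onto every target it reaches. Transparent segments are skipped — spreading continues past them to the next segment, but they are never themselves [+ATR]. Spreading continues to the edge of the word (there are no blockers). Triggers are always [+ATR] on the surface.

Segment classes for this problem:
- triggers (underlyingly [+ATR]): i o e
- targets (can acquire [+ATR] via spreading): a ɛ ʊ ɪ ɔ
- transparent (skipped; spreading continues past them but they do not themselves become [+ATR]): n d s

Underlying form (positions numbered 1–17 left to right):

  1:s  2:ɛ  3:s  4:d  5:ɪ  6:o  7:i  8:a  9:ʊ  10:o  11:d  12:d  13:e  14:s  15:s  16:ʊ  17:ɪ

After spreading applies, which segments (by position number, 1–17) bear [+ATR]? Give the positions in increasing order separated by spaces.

2 5 6 7 8 9 10 13

From /o/ at 6 leftward: 5 /ɪ/ → [+ATR]; 4 /d/ transparent; 3 /s/ transparent; 2 /ɛ/ → [+ATR]; 1 /s/ transparent; word edge.
From /i/ at 7 leftward: 6 /o/ is itself a trigger — this domain ends here.
From /o/ at 10 leftward: 9 /ʊ/ → [+ATR]; 8 /a/ → [+ATR]; 7 /i/ is itself a trigger — this domain ends here.
From /e/ at 13 leftward: 12 /d/ transparent; 11 /d/ transparent; 10 /o/ is itself a trigger — this domain ends here.
Targets with no active source: positions 16 17 stay [-ATR].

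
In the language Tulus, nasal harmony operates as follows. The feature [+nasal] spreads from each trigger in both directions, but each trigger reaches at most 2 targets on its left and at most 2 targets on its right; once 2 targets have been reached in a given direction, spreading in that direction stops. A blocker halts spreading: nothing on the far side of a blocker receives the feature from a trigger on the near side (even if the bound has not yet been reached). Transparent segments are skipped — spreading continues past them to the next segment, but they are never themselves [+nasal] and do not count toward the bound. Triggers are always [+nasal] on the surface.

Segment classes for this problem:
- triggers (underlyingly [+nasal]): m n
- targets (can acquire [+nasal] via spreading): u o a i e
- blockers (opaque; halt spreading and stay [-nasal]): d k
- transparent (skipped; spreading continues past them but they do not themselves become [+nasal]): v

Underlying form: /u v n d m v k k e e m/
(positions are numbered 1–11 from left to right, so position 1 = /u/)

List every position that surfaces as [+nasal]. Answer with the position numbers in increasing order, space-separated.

From /n/ at 3 rightward: 4 /d/ blocks.
From /n/ at 3 leftward: 2 /v/ transparent; 1 /u/ → [+nasal]; word edge.
From /m/ at 5 rightward: 6 /v/ transparent; 7 /k/ blocks.
From /m/ at 5 leftward: 4 /d/ blocks.
From /m/ at 11 rightward: word edge.
From /m/ at 11 leftward: 10 /e/ → [+nasal]; 9 /e/ → [+nasal]; bound reached.

1 3 5 9 10 11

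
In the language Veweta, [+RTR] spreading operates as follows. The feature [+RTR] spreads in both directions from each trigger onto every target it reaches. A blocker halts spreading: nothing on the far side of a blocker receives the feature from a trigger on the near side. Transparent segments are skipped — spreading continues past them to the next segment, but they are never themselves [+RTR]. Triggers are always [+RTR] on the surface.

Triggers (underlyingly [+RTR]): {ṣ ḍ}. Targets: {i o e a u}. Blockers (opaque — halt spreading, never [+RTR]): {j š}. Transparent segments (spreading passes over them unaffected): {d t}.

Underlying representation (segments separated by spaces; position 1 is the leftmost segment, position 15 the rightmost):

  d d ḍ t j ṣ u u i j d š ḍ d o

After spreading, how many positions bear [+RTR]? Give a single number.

From /ḍ/ at 3 rightward: 4 /t/ transparent; 5 /j/ blocks.
From /ḍ/ at 3 leftward: 2 /d/ transparent; 1 /d/ transparent; word edge.
From /ṣ/ at 6 rightward: 7 /u/ → [+RTR]; 8 /u/ → [+RTR]; 9 /i/ → [+RTR]; 10 /j/ blocks.
From /ṣ/ at 6 leftward: 5 /j/ blocks.
From /ḍ/ at 13 rightward: 14 /d/ transparent; 15 /o/ → [+RTR]; word edge.
From /ḍ/ at 13 leftward: 12 /š/ blocks.
[+RTR] positions on the surface: 3 6 7 8 9 13 15.

7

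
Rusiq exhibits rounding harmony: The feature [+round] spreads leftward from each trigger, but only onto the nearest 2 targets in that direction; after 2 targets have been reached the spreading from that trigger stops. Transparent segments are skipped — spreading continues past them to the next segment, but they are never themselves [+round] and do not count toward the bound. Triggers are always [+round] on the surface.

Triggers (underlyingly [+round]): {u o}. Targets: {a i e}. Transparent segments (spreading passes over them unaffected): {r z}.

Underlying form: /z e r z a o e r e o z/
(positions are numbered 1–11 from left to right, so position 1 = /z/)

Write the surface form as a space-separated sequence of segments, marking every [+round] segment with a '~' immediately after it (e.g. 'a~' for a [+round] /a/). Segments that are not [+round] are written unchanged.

z e~ r z a~ o~ e~ r e~ o~ z

From /o/ at 6 leftward: 5 /a/ → [+round]; 4 /z/ transparent; 3 /r/ transparent; 2 /e/ → [+round]; bound reached.
From /o/ at 10 leftward: 9 /e/ → [+round]; 8 /r/ transparent; 7 /e/ → [+round]; bound reached.
[+round] positions on the surface: 2 5 6 7 9 10.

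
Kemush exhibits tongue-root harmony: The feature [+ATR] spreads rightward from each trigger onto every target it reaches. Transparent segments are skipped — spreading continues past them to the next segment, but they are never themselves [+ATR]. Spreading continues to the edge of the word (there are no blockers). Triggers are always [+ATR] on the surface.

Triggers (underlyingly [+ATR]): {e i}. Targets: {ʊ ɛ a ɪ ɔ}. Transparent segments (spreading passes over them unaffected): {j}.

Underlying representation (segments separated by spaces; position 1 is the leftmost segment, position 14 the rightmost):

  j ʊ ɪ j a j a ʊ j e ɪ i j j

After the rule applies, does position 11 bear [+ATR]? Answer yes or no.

From /e/ at 10 rightward: 11 /ɪ/ → [+ATR]; 12 /i/ is itself a trigger — this domain ends here.
From /i/ at 12 rightward: 13 /j/ transparent; 14 /j/ transparent; word edge.
Targets with no active source: positions 2 3 5 7 8 stay [-ATR].
[+ATR] positions on the surface: 10 11 12.

yes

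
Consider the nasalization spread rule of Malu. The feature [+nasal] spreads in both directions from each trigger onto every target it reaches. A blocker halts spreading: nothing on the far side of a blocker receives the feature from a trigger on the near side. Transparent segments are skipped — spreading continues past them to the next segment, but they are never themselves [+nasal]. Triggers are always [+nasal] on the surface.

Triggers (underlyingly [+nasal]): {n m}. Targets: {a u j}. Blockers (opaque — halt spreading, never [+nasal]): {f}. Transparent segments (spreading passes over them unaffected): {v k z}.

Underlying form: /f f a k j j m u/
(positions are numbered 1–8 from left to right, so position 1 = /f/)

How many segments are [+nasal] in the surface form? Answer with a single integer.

5

From /m/ at 7 rightward: 8 /u/ → [+nasal]; word edge.
From /m/ at 7 leftward: 6 /j/ → [+nasal]; 5 /j/ → [+nasal]; 4 /k/ transparent; 3 /a/ → [+nasal]; 2 /f/ blocks.
[+nasal] positions on the surface: 3 5 6 7 8.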